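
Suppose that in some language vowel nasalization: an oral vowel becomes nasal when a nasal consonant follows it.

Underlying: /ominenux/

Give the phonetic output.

/o/ before nasal /m/ → [õ]
/i/ before nasal /n/ → [ĩ]
/e/ before nasal /n/ → [ẽ]

[õmĩnẽnux]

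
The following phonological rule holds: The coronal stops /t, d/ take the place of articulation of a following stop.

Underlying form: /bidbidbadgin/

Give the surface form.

/d/ before /b/ (labial) → [b]
/d/ before /b/ (labial) → [b]
/d/ before /g/ (velar) → [g]

[bibbibbaggin]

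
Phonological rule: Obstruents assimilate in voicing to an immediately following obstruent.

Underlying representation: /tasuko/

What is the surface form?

[tasuko]

no segment meets the rule's conditions; no change.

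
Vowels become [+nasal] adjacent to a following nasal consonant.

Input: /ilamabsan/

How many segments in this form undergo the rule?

/a/ before nasal /m/ → [ã]
/a/ before nasal /n/ → [ã]
2 segments change.

2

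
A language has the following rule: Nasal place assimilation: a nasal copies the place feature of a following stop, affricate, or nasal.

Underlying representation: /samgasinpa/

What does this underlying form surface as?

[saŋgasimpa]

/m/ before /g/ (velar) → [ŋ]
/n/ before /p/ (labial) → [m]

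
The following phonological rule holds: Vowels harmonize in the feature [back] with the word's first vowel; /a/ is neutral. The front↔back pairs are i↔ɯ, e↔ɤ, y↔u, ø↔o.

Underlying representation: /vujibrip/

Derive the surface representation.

[vujɯbrɯp]

/i/ harmonizes with /u/ ([+back]) → [ɯ]
/i/ harmonizes with /u/ ([+back]) → [ɯ]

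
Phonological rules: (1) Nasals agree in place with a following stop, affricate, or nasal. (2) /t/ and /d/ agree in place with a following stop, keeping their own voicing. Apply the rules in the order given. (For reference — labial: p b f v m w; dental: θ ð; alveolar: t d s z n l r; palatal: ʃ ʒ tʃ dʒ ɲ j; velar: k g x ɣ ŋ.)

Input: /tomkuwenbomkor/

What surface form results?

Rule 1: /m/ before /k/ (velar) → [ŋ]
Rule 1: /n/ before /b/ (labial) → [m]
Rule 1: /m/ before /k/ (velar) → [ŋ]
After rule 1: toŋkuwemboŋkor
Rule 2: no segment meets the rule's conditions; no change.

[toŋkuwemboŋkor]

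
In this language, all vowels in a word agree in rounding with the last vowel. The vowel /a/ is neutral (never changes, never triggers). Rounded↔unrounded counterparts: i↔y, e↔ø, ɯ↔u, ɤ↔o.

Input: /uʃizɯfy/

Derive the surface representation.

/i/ harmonizes with /y/ ([+round]) → [y]
/ɯ/ harmonizes with /y/ ([+round]) → [u]

[uʃyzufy]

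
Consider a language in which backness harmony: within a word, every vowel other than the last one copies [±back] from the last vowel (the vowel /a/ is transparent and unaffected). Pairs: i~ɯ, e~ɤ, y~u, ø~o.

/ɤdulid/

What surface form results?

[edylid]

/ɤ/ harmonizes with /i/ ([-back]) → [e]
/u/ harmonizes with /i/ ([-back]) → [y]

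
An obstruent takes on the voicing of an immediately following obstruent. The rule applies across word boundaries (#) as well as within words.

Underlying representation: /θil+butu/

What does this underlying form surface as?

[θil+butu]

no segment meets the rule's conditions; no change.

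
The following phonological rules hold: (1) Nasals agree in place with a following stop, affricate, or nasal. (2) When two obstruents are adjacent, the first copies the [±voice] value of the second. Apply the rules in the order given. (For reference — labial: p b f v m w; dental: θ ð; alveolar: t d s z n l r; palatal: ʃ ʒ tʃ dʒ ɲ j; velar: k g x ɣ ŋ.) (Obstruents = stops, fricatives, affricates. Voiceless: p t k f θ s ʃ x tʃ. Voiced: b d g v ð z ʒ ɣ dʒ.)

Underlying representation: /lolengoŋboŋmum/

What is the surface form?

Rule 1: /n/ before /g/ (velar) → [ŋ]
Rule 1: /ŋ/ before /b/ (labial) → [m]
Rule 1: /ŋ/ before /m/ (labial) → [m]
After rule 1: loleŋgombommum
Rule 2: no segment meets the rule's conditions; no change.

[loleŋgombommum]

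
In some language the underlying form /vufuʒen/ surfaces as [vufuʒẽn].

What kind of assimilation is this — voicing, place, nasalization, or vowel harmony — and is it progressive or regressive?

/e/→[ẽ].
Each target copies a feature from the following segment, so the direction is regressive.

nasalization, regressive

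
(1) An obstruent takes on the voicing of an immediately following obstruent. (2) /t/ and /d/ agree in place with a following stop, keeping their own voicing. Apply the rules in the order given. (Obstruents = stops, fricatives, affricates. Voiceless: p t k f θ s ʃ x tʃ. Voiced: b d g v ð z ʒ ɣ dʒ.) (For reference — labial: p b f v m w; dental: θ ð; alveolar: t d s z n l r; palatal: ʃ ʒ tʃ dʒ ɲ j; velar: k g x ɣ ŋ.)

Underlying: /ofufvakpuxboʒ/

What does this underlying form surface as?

Rule 1: /f/ before /v/ (voiced) → [v]
Rule 1: /x/ before /b/ (voiced) → [ɣ]
After rule 1: ofuvvakpuɣboʒ
Rule 2: no segment meets the rule's conditions; no change.

[ofuvvakpuɣboʒ]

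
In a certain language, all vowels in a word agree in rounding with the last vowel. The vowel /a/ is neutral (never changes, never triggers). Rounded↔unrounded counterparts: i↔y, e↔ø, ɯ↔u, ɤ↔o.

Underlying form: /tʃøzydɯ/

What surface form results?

[tʃezidɯ]

/ø/ harmonizes with /ɯ/ ([-round]) → [e]
/y/ harmonizes with /ɯ/ ([-round]) → [i]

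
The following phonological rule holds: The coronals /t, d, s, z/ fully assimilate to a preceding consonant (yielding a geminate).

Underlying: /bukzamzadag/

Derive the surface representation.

[bukkammadag]

/z/ after /k/ → [k] (total assimilation)
/z/ after /m/ → [m] (total assimilation)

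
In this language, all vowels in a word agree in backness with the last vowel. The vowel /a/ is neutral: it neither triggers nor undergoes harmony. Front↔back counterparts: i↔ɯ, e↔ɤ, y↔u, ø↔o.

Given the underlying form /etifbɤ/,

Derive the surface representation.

[ɤtɯfbɤ]

/e/ harmonizes with /ɤ/ ([+back]) → [ɤ]
/i/ harmonizes with /ɤ/ ([+back]) → [ɯ]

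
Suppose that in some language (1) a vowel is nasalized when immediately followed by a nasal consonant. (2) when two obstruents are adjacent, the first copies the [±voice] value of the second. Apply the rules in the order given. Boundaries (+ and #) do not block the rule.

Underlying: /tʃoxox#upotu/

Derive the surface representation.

Rule 1: no segment meets the rule's conditions; no change.
After rule 1: tʃoxox#upotu
Rule 2: no segment meets the rule's conditions; no change.

[tʃoxox#upotu]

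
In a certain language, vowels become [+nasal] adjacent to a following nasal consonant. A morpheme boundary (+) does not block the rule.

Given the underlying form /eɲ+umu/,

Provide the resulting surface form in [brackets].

/e/ before nasal /ɲ/ → [ẽ]
/u/ before nasal /m/ → [ũ]

[ẽɲ+ũmu]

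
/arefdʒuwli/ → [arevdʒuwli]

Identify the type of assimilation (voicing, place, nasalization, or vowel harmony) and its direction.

voicing assimilation, regressive

/f/→[v].
Each target copies a feature from the following segment, so the direction is regressive.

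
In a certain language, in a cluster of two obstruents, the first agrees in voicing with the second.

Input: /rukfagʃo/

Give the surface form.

[rukfakʃo]

/g/ before /ʃ/ (voiceless) → [k]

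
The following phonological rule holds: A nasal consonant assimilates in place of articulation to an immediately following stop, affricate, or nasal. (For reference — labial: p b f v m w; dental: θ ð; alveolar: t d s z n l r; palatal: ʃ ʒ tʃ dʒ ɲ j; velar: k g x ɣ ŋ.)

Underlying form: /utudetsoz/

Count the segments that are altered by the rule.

No segment meets the rule's conditions.

0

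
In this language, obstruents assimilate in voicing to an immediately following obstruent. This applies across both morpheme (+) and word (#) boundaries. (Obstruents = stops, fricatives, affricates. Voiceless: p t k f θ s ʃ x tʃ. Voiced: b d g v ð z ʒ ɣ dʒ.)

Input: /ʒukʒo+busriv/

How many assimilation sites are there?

/k/ before /ʒ/ (voiced) → [g]
1 segment changes.

1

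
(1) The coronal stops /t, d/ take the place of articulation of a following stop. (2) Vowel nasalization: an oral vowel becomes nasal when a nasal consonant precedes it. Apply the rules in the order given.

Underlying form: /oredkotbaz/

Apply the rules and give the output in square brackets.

Rule 1: /d/ before /k/ (velar) → [g]
Rule 1: /t/ before /b/ (labial) → [p]
After rule 1: oregkopbaz
Rule 2: no segment meets the rule's conditions; no change.

[oregkopbaz]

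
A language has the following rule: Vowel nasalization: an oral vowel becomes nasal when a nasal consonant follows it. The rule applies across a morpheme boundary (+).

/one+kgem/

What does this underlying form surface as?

[õne+kgẽm]

/o/ before nasal /n/ → [õ]
/e/ before nasal /m/ → [ẽ]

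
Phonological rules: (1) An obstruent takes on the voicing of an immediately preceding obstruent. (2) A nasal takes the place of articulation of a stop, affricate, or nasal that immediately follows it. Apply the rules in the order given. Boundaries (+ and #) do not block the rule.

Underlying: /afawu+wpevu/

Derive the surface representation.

Rule 1: no segment meets the rule's conditions; no change.
After rule 1: afawu+wpevu
Rule 2: no segment meets the rule's conditions; no change.

[afawu+wpevu]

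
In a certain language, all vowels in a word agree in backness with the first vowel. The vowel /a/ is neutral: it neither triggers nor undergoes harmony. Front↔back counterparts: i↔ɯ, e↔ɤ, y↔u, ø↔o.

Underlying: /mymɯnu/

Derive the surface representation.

/ɯ/ harmonizes with /y/ ([-back]) → [i]
/u/ harmonizes with /y/ ([-back]) → [y]

[myminy]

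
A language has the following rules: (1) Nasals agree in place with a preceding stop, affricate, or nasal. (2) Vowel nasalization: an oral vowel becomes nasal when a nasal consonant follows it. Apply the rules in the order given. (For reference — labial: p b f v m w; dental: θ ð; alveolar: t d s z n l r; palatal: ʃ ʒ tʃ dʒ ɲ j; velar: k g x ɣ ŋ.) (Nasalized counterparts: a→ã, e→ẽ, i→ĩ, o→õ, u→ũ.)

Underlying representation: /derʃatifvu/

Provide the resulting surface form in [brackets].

[derʃatifvu]

Rule 1: no segment meets the rule's conditions; no change.
After rule 1: derʃatifvu
Rule 2: no segment meets the rule's conditions; no change.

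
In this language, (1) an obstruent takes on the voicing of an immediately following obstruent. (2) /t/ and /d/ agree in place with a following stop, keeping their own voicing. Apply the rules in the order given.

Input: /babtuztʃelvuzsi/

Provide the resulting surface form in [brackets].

[baptustʃelvussi]

Rule 1: /b/ before /t/ (voiceless) → [p]
Rule 1: /z/ before /tʃ/ (voiceless) → [s]
Rule 1: /z/ before /s/ (voiceless) → [s]
After rule 1: baptustʃelvussi
Rule 2: no segment meets the rule's conditions; no change.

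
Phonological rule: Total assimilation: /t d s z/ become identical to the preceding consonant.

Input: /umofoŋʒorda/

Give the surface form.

/d/ after /r/ → [r] (total assimilation)

[umofoŋʒorra]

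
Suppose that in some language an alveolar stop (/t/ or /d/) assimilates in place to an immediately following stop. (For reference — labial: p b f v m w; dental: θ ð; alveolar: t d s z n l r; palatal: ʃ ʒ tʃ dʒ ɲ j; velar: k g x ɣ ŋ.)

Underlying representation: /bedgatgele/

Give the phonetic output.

/d/ before /g/ (velar) → [g]
/t/ before /g/ (velar) → [k]

[beggakgele]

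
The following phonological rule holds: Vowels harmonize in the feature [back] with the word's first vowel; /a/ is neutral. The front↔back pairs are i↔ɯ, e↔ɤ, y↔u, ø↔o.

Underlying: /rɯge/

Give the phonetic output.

/e/ harmonizes with /ɯ/ ([+back]) → [ɤ]

[rɯgɤ]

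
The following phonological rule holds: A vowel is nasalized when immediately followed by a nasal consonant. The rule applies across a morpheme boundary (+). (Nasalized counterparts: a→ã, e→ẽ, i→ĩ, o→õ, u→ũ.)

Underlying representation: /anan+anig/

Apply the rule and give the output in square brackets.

[ãnãn+ãnig]

/a/ before nasal /n/ → [ã]
/a/ before nasal /n/ → [ã]
/a/ before nasal /n/ → [ã]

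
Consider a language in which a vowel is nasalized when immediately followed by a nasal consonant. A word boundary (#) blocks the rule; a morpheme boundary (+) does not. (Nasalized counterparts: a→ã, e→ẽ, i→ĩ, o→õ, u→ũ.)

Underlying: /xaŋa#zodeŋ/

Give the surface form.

/a/ before nasal /ŋ/ → [ã]
/e/ before nasal /ŋ/ → [ẽ]

[xãŋa#zodẽŋ]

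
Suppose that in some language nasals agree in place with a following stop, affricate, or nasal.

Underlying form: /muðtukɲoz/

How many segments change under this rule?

0

No segment meets the rule's conditions.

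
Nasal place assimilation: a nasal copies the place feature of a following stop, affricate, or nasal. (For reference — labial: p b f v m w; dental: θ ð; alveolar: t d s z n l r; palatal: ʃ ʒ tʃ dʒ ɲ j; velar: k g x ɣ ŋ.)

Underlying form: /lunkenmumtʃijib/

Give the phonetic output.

[luŋkemmuɲtʃijib]

/n/ before /k/ (velar) → [ŋ]
/n/ before /m/ (labial) → [m]
/m/ before /tʃ/ (palatal) → [ɲ]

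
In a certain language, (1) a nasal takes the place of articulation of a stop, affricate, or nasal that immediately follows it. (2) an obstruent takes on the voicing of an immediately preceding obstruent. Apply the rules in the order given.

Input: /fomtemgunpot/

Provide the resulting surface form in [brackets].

[fonteŋgumpot]

Rule 1: /m/ before /t/ (alveolar) → [n]
Rule 1: /m/ before /g/ (velar) → [ŋ]
Rule 1: /n/ before /p/ (labial) → [m]
After rule 1: fonteŋgumpot
Rule 2: no segment meets the rule's conditions; no change.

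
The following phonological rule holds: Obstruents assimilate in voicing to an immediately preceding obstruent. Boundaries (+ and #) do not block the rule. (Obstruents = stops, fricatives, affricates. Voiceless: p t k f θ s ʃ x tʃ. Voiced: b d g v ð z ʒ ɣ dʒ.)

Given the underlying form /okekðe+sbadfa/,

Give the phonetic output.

[okekθe+spadva]

/ð/ after /k/ (voiceless) → [θ]
/b/ after /s/ (voiceless) → [p]
/f/ after /d/ (voiced) → [v]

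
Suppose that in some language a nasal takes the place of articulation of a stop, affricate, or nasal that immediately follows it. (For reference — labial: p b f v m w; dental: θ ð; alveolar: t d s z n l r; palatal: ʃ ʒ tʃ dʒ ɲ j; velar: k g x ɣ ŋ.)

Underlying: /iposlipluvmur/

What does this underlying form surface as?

[iposlipluvmur]

no segment meets the rule's conditions; no change.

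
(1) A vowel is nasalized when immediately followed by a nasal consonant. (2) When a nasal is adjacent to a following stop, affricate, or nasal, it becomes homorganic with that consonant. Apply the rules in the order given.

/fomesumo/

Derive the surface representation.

[fõmesũmo]

Rule 1: /o/ before nasal /m/ → [õ]
Rule 1: /u/ before nasal /m/ → [ũ]
After rule 1: fõmesũmo
Rule 2: no segment meets the rule's conditions; no change.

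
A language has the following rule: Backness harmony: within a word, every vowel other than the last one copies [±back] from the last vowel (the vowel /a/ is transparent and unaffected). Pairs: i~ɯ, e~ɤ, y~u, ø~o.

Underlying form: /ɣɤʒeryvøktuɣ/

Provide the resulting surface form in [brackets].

/e/ harmonizes with /u/ ([+back]) → [ɤ]
/y/ harmonizes with /u/ ([+back]) → [u]
/ø/ harmonizes with /u/ ([+back]) → [o]

[ɣɤʒɤruvoktuɣ]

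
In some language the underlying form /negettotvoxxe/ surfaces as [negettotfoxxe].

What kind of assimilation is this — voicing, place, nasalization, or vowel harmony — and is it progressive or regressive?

/v/→[f].
Each target copies a feature from the preceding segment, so the direction is progressive.

voicing assimilation, progressive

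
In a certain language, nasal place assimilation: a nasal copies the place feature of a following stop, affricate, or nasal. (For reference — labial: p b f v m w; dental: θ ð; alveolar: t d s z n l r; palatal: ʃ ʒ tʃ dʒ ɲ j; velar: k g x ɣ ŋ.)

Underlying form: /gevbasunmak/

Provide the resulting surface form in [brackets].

/n/ before /m/ (labial) → [m]

[gevbasummak]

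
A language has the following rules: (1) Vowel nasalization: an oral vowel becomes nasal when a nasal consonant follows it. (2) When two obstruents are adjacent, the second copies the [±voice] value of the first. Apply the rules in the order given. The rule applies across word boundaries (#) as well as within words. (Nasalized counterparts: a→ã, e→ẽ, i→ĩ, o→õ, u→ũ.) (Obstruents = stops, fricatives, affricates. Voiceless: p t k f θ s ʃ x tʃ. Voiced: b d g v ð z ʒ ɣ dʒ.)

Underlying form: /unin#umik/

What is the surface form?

[ũnĩn#ũmik]

Rule 1: /u/ before nasal /n/ → [ũ]
Rule 1: /i/ before nasal /n/ → [ĩ]
Rule 1: /u/ before nasal /m/ → [ũ]
After rule 1: ũnĩn#ũmik
Rule 2: no segment meets the rule's conditions; no change.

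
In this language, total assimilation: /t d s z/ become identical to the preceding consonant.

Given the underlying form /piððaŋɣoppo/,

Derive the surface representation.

[piððaŋɣoppo]

no segment meets the rule's conditions; no change.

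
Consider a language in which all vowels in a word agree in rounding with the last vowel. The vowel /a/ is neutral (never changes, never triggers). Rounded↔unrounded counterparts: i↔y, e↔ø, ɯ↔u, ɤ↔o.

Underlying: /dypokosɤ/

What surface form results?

/y/ harmonizes with /ɤ/ ([-round]) → [i]
/o/ harmonizes with /ɤ/ ([-round]) → [ɤ]
/o/ harmonizes with /ɤ/ ([-round]) → [ɤ]

[dipɤkɤsɤ]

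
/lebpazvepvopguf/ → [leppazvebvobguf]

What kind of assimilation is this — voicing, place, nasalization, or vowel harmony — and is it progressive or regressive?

voicing assimilation, regressive

/b/→[p] /p/→[b] /p/→[b].
Each target copies a feature from the following segment, so the direction is regressive.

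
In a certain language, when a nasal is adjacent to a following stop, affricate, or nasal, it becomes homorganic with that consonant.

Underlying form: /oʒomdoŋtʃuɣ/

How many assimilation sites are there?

2

/m/ before /d/ (alveolar) → [n]
/ŋ/ before /tʃ/ (palatal) → [ɲ]
2 segments change.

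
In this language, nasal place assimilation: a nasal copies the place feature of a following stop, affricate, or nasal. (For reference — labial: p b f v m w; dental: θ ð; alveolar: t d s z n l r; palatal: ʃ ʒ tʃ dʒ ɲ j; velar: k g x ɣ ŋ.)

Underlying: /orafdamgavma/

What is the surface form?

/m/ before /g/ (velar) → [ŋ]

[orafdaŋgavma]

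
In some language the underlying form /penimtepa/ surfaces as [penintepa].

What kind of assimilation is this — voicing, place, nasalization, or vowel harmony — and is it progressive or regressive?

/m/→[n].
Each target copies a feature from the following segment, so the direction is regressive.

place assimilation, regressive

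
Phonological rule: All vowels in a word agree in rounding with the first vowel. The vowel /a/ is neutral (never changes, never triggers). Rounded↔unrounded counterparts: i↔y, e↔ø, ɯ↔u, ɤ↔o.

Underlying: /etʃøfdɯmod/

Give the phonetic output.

/ø/ harmonizes with /e/ ([-round]) → [e]
/o/ harmonizes with /e/ ([-round]) → [ɤ]

[etʃefdɯmɤd]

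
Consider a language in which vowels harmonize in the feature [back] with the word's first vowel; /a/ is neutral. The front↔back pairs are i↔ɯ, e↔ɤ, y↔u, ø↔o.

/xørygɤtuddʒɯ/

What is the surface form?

/ɤ/ harmonizes with /ø/ ([-back]) → [e]
/u/ harmonizes with /ø/ ([-back]) → [y]
/ɯ/ harmonizes with /ø/ ([-back]) → [i]

[xørygetyddʒi]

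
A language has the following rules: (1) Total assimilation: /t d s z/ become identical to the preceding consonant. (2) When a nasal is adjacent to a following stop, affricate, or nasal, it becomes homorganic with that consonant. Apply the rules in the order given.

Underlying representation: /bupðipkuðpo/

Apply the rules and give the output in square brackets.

Rule 1: no segment meets the rule's conditions; no change.
After rule 1: bupðipkuðpo
Rule 2: no segment meets the rule's conditions; no change.

[bupðipkuðpo]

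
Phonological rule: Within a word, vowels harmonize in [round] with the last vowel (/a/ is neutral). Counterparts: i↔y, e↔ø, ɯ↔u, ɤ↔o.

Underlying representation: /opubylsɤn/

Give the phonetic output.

[ɤpɯbilsɤn]

/o/ harmonizes with /ɤ/ ([-round]) → [ɤ]
/u/ harmonizes with /ɤ/ ([-round]) → [ɯ]
/y/ harmonizes with /ɤ/ ([-round]) → [i]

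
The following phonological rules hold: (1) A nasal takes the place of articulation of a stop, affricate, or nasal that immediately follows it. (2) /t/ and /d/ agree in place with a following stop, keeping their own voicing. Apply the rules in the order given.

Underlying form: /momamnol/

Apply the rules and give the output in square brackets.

Rule 1: /m/ before /n/ (alveolar) → [n]
After rule 1: momannol
Rule 2: no segment meets the rule's conditions; no change.

[momannol]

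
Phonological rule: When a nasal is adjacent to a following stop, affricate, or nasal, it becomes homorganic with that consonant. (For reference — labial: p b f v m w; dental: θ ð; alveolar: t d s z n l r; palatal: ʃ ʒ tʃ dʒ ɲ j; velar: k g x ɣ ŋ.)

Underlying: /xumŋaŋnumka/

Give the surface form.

/m/ before /ŋ/ (velar) → [ŋ]
/ŋ/ before /n/ (alveolar) → [n]
/m/ before /k/ (velar) → [ŋ]

[xuŋŋannuŋka]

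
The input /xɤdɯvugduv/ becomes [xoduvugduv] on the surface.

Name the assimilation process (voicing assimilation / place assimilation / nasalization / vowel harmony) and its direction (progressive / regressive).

/ɤ/→[o] /ɯ/→[u].
Vowels agree with the last vowel, so the harmony is regressive.

vowel harmony, regressive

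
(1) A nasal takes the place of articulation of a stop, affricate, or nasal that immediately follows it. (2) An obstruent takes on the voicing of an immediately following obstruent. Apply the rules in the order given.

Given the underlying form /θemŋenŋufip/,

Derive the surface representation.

[θeŋŋeŋŋufip]

Rule 1: /m/ before /ŋ/ (velar) → [ŋ]
Rule 1: /n/ before /ŋ/ (velar) → [ŋ]
After rule 1: θeŋŋeŋŋufip
Rule 2: no segment meets the rule's conditions; no change.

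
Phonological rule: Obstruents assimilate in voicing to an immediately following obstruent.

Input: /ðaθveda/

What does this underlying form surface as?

/θ/ before /v/ (voiced) → [ð]

[ðaðveda]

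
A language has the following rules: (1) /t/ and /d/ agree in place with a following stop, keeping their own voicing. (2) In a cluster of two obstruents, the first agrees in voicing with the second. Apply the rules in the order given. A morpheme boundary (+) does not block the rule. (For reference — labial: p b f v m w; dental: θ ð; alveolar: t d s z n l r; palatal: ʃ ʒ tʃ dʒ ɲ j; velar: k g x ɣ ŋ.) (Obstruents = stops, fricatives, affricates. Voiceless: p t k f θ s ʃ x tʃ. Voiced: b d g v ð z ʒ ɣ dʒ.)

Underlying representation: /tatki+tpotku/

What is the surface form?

Rule 1: /t/ before /k/ (velar) → [k]
Rule 1: /t/ before /p/ (labial) → [p]
Rule 1: /t/ before /k/ (velar) → [k]
After rule 1: takki+ppokku
Rule 2: no segment meets the rule's conditions; no change.

[takki+ppokku]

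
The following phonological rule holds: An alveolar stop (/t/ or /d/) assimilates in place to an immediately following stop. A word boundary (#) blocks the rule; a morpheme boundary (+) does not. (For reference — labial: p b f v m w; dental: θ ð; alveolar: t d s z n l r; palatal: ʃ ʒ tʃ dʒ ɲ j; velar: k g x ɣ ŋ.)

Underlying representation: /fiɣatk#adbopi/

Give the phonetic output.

[fiɣakk#abbopi]

/t/ before /k/ (velar) → [k]
/d/ before /b/ (labial) → [b]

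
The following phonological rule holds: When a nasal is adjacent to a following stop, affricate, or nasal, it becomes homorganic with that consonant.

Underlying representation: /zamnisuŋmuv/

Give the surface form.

/m/ before /n/ (alveolar) → [n]
/ŋ/ before /m/ (labial) → [m]

[zannisummuv]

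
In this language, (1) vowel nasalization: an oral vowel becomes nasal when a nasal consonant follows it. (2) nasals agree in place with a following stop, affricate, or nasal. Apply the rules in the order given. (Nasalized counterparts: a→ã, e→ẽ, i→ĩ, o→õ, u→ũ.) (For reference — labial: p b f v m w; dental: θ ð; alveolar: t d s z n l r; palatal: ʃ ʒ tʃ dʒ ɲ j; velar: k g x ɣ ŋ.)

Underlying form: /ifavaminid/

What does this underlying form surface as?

[ifavãmĩnid]

Rule 1: /a/ before nasal /m/ → [ã]
Rule 1: /i/ before nasal /n/ → [ĩ]
After rule 1: ifavãmĩnid
Rule 2: no segment meets the rule's conditions; no change.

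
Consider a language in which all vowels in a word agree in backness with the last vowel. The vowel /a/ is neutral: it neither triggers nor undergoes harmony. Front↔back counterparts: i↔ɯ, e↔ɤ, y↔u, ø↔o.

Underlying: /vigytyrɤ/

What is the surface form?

[vɯguturɤ]

/i/ harmonizes with /ɤ/ ([+back]) → [ɯ]
/y/ harmonizes with /ɤ/ ([+back]) → [u]
/y/ harmonizes with /ɤ/ ([+back]) → [u]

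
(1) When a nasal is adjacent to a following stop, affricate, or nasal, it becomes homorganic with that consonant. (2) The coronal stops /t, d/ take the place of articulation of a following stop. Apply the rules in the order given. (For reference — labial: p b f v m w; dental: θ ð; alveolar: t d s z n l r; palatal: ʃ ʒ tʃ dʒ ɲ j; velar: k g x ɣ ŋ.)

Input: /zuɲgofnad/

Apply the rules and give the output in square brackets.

Rule 1: /ɲ/ before /g/ (velar) → [ŋ]
After rule 1: zuŋgofnad
Rule 2: no segment meets the rule's conditions; no change.

[zuŋgofnad]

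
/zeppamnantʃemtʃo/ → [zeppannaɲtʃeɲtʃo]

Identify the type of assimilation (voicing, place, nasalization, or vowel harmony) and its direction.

place assimilation, regressive

/m/→[n] /n/→[ɲ] /m/→[ɲ].
Each target copies a feature from the following segment, so the direction is regressive.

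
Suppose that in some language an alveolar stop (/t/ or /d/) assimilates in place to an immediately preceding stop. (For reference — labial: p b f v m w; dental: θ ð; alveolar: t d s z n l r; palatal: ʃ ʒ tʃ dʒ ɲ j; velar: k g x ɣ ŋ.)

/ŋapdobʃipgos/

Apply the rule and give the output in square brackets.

/d/ after /p/ (labial) → [b]

[ŋapbobʃipgos]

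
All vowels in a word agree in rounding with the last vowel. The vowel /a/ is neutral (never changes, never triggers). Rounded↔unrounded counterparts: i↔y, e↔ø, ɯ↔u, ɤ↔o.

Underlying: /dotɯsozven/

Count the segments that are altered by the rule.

2

/o/ harmonizes with /e/ ([-round]) → [ɤ]
/o/ harmonizes with /e/ ([-round]) → [ɤ]
2 segments change.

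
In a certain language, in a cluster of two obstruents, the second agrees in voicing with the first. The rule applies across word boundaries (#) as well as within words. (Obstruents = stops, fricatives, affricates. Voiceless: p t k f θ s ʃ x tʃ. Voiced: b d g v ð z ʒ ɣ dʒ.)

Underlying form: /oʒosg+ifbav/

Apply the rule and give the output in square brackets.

/g/ after /s/ (voiceless) → [k]
/b/ after /f/ (voiceless) → [p]

[oʒosk+ifpav]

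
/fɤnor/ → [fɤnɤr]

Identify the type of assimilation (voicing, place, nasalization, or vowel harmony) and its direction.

vowel harmony, progressive

/o/→[ɤ].
Vowels agree with the first vowel, so the harmony is progressive.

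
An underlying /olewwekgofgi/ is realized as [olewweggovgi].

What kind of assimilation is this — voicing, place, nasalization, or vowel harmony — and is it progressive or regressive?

/k/→[g] /f/→[v].
Each target copies a feature from the following segment, so the direction is regressive.

voicing assimilation, regressive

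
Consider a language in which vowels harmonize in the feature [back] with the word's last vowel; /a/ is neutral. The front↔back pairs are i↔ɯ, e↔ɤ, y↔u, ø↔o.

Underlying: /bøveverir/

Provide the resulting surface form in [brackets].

[bøveverir]

no segment meets the rule's conditions; no change.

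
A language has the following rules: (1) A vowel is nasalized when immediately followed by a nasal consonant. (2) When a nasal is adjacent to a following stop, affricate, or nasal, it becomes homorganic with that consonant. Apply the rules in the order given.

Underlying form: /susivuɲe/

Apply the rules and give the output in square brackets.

[susivũɲe]

Rule 1: /u/ before nasal /ɲ/ → [ũ]
After rule 1: susivũɲe
Rule 2: no segment meets the rule's conditions; no change.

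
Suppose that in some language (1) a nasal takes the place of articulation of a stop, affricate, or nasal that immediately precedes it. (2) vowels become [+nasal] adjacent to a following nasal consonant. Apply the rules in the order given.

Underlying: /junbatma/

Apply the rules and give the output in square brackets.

Rule 1: /m/ after /t/ (alveolar) → [n]
After rule 1: junbatna
Rule 2: /u/ before nasal /n/ → [ũ]

[jũnbatna]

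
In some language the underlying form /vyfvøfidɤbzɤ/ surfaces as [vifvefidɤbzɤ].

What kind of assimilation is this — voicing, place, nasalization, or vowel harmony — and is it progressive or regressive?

vowel harmony, regressive

/y/→[i] /ø/→[e].
Vowels agree with the last vowel, so the harmony is regressive.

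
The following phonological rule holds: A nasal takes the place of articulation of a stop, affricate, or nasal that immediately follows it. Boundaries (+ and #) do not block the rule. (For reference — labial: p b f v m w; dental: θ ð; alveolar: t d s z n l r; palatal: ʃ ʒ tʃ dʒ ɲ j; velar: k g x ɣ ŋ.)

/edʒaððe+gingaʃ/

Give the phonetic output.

/n/ before /g/ (velar) → [ŋ]

[edʒaððe+giŋgaʃ]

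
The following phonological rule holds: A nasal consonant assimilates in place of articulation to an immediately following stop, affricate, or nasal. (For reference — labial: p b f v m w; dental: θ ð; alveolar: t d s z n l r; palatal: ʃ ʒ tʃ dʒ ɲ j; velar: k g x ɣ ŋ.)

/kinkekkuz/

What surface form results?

/n/ before /k/ (velar) → [ŋ]

[kiŋkekkuz]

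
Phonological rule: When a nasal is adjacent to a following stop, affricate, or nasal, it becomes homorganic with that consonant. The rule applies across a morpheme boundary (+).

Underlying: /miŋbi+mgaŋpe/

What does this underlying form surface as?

/ŋ/ before /b/ (labial) → [m]
/m/ before /g/ (velar) → [ŋ]
/ŋ/ before /p/ (labial) → [m]

[mimbi+ŋgampe]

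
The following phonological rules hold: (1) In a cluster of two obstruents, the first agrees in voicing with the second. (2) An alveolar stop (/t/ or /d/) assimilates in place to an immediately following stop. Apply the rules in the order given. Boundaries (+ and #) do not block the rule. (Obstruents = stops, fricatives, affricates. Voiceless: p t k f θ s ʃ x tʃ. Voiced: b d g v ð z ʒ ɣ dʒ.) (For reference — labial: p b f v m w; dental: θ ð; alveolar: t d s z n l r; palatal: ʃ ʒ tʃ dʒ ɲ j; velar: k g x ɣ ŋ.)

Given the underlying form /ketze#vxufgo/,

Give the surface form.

Rule 1: /t/ before /z/ (voiced) → [d]
Rule 1: /v/ before /x/ (voiceless) → [f]
Rule 1: /f/ before /g/ (voiced) → [v]
After rule 1: kedze#fxuvgo
Rule 2: no segment meets the rule's conditions; no change.

[kedze#fxuvgo]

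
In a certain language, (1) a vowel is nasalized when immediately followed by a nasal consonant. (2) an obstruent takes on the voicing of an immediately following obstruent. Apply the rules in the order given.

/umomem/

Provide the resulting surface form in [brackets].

[ũmõmẽm]

Rule 1: /u/ before nasal /m/ → [ũ]
Rule 1: /o/ before nasal /m/ → [õ]
Rule 1: /e/ before nasal /m/ → [ẽ]
After rule 1: ũmõmẽm
Rule 2: no segment meets the rule's conditions; no change.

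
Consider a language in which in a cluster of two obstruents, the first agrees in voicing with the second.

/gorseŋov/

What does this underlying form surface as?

[gorseŋov]

no segment meets the rule's conditions; no change.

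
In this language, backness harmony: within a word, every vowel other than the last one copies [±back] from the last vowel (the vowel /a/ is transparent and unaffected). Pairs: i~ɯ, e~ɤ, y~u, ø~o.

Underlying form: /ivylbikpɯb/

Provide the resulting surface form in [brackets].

[ɯvulbɯkpɯb]

/i/ harmonizes with /ɯ/ ([+back]) → [ɯ]
/y/ harmonizes with /ɯ/ ([+back]) → [u]
/i/ harmonizes with /ɯ/ ([+back]) → [ɯ]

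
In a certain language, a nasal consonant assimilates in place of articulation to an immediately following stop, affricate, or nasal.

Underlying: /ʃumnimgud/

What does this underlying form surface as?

/m/ before /n/ (alveolar) → [n]
/m/ before /g/ (velar) → [ŋ]

[ʃunniŋgud]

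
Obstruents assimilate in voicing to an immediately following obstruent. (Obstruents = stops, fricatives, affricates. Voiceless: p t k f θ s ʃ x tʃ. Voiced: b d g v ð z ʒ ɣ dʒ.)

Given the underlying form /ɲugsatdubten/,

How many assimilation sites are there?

/g/ before /s/ (voiceless) → [k]
/t/ before /d/ (voiced) → [d]
/b/ before /t/ (voiceless) → [p]
3 segments change.

3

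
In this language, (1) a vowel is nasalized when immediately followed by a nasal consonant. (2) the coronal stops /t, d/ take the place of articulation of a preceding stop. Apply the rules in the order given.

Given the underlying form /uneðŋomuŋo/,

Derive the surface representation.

Rule 1: /u/ before nasal /n/ → [ũ]
Rule 1: /o/ before nasal /m/ → [õ]
Rule 1: /u/ before nasal /ŋ/ → [ũ]
After rule 1: ũneðŋõmũŋo
Rule 2: no segment meets the rule's conditions; no change.

[ũneðŋõmũŋo]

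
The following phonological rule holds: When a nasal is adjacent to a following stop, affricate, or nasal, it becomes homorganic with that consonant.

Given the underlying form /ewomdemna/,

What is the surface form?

[ewondenna]

/m/ before /d/ (alveolar) → [n]
/m/ before /n/ (alveolar) → [n]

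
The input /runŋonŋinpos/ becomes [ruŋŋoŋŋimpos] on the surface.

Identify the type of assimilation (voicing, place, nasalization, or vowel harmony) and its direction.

/n/→[ŋ] /n/→[ŋ] /n/→[m].
Each target copies a feature from the following segment, so the direction is regressive.

place assimilation, regressive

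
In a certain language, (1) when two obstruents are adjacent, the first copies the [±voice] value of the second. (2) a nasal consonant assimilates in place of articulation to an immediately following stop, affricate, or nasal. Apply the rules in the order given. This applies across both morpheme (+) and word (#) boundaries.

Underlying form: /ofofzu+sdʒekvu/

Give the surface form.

[ofovzu+zdʒegvu]

Rule 1: /f/ before /z/ (voiced) → [v]
Rule 1: /s/ before /dʒ/ (voiced) → [z]
Rule 1: /k/ before /v/ (voiced) → [g]
After rule 1: ofovzu+zdʒegvu
Rule 2: no segment meets the rule's conditions; no change.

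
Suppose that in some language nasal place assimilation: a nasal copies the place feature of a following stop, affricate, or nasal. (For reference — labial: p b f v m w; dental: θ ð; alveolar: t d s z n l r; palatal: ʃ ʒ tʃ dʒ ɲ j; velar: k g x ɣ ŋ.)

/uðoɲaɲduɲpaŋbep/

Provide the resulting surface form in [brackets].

/ɲ/ before /d/ (alveolar) → [n]
/ɲ/ before /p/ (labial) → [m]
/ŋ/ before /b/ (labial) → [m]

[uðoɲandumpambep]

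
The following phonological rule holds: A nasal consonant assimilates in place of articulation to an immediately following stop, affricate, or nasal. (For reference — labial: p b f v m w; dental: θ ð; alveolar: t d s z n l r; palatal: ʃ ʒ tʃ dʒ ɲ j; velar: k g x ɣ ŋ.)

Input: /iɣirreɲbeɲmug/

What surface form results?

[iɣirrembemmug]

/ɲ/ before /b/ (labial) → [m]
/ɲ/ before /m/ (labial) → [m]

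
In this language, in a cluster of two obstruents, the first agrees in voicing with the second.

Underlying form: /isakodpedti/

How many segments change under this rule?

2

/d/ before /p/ (voiceless) → [t]
/d/ before /t/ (voiceless) → [t]
2 segments change.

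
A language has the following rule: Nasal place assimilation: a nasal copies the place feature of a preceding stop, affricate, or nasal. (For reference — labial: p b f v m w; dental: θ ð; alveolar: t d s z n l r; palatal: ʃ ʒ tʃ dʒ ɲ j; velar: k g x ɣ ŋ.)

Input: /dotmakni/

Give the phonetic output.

/m/ after /t/ (alveolar) → [n]
/n/ after /k/ (velar) → [ŋ]

[dotnakŋi]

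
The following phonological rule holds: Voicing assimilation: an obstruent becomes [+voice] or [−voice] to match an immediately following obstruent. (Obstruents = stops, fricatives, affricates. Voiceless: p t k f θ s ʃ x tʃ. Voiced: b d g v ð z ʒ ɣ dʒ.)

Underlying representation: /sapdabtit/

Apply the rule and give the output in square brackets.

[sabdaptit]

/p/ before /d/ (voiced) → [b]
/b/ before /t/ (voiceless) → [p]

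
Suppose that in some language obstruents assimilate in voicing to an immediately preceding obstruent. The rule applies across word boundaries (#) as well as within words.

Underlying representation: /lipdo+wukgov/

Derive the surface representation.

/d/ after /p/ (voiceless) → [t]
/g/ after /k/ (voiceless) → [k]

[lipto+wukkov]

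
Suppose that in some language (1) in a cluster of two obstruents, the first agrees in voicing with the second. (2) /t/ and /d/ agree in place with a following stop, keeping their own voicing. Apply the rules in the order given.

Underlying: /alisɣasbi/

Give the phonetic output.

[alizɣazbi]

Rule 1: /s/ before /ɣ/ (voiced) → [z]
Rule 1: /s/ before /b/ (voiced) → [z]
After rule 1: alizɣazbi
Rule 2: no segment meets the rule's conditions; no change.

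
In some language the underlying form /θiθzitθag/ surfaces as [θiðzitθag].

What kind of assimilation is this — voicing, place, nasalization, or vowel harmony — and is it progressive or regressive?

voicing assimilation, regressive

/θ/→[ð].
Each target copies a feature from the following segment, so the direction is regressive.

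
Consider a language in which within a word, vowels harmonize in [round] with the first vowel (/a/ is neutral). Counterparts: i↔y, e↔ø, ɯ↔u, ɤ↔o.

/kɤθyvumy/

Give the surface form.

/y/ harmonizes with /ɤ/ ([-round]) → [i]
/u/ harmonizes with /ɤ/ ([-round]) → [ɯ]
/y/ harmonizes with /ɤ/ ([-round]) → [i]

[kɤθivɯmi]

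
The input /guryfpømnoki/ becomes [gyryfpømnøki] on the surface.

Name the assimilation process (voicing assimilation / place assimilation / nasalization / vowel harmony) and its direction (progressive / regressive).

vowel harmony, regressive

/u/→[y] /o/→[ø].
Vowels agree with the last vowel, so the harmony is regressive.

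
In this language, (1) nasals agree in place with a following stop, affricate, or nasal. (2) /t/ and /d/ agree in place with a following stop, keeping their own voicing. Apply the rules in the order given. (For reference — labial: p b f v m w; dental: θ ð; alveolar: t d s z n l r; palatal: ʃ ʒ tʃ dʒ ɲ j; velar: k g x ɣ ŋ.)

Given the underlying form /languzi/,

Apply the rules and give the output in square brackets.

[laŋguzi]

Rule 1: /n/ before /g/ (velar) → [ŋ]
After rule 1: laŋguzi
Rule 2: no segment meets the rule's conditions; no change.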